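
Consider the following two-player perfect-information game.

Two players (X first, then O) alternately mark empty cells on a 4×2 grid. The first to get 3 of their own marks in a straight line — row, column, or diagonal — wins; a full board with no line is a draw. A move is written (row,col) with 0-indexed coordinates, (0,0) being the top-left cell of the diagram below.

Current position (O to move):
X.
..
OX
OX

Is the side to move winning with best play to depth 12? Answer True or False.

O winning at [X./../OX/OX]: True

p1 O@[X./../OX/OX]: (0,1)[XO/../OX/OX]-1 (1,0)[X./O./OX/OX]+1* (1,1)[X./.O/OX/OX]+0
p2 X@[X./O./OX/OX] terminal -1; root [X./../OX/OX] d12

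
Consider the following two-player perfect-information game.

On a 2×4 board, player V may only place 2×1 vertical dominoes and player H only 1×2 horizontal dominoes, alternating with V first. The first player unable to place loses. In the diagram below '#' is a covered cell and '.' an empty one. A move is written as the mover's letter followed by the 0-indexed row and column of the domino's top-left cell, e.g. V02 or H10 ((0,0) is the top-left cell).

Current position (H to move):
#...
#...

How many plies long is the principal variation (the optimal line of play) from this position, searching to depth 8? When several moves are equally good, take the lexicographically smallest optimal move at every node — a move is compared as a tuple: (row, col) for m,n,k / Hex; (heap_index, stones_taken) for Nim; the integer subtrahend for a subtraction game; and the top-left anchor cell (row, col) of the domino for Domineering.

p1 H@[#.../#...]: H01[###./#...]+1* H02[#.##/#...]+1 H11[#.../###.]+1 H12[#.../#.##]+1
p2 V@[###./#...]: V03[####/#..#]-1*
p3 H@[####/#..#]: H11[####/####]+1*
p4 V@[####/####] terminal -1; root [#.../#...] d8

PV length from [#.../#...]: 3 plies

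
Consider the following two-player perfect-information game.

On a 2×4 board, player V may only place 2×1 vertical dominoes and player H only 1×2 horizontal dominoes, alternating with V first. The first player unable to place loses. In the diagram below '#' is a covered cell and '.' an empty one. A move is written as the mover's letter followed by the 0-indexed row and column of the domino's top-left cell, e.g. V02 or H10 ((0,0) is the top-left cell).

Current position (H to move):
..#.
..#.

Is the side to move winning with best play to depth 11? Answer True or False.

H winning at [..#./..#.]: True

ply 1, H at ..#./..#. | H00=+1→###./..#.*; H10=+1→..#./###.
ply 2, V at ###./..#. | V03=-1→####/..##*
ply 3, H at ####/..## | H10=+1→####/####*
ply 4: ####/#### is terminal -1 (V); from ..#./..#. depth 11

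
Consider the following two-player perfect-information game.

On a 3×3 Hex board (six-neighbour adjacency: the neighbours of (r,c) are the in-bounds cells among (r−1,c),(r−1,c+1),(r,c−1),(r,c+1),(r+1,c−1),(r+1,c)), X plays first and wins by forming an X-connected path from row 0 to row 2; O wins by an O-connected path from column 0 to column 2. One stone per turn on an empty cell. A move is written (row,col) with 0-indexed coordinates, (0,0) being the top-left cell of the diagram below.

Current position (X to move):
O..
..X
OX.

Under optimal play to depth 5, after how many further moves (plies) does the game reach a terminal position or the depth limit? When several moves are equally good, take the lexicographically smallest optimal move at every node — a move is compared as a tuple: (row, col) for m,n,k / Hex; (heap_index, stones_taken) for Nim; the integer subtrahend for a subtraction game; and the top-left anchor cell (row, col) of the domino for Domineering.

PV length from [O../..X/OX.]: 3 plies

p1 X@[O../..X/OX.]: (0,1)[OX./..X/OX.]+1* (0,2)[O.X/..X/OX.]+1 (1,0)[O../X.X/OX.]-1 (1,1)[O../.XX/OX.]+1 (2,2)[O../..X/OXX]-1
p2 O@[OX./..X/OX.]: (0,2)[OXO/..X/OX.]-1* (1,0)[OX./O.X/OX.]-1 (1,1)[OX./.OX/OX.]-1 (2,2)[OX./..X/OXO]-1
p3 X@[OXO/..X/OX.]: (1,0)[OXO/X.X/OX.]-1 (1,1)[OXO/.XX/OX.]+1* (2,2)[OXO/..X/OXX]-1
p4 O@[OXO/.XX/OX.] terminal -1; root [O../..X/OX.] d5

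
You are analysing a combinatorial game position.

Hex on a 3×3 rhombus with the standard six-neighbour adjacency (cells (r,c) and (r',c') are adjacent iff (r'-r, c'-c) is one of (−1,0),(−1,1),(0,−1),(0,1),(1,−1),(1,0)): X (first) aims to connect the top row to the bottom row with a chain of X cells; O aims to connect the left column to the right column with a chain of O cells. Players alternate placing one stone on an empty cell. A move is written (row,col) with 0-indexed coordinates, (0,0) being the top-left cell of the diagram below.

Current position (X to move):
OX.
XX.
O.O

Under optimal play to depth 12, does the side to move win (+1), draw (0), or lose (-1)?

value(OX./XX./O.O, X) = +1

p1 X@[OX./XX./O.O]: (0,2)[OXX/XX./O.O]-1 (1,2)[OX./XXX/O.O]-1 (2,1)[OX./XX./OXO]+1*
p2 O@[OX./XX./OXO] terminal -1; root [OX./XX./O.O] d12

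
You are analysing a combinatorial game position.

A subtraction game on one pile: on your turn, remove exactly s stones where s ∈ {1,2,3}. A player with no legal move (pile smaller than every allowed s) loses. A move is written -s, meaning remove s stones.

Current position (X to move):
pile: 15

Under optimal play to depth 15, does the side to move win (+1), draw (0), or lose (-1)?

value(15, X) = +1

p1 X@[15]: -1[14]-1 -2[13]-1 -3[12]+1*
p2 O@[12]: -1[11]-1* -2[10]-1 -3[9]-1
p3 X@[11]: -1[10]-1 -2[9]-1 -3[8]+1*
p4 O@[8]: -1[7]-1* -2[6]-1 -3[5]-1
p5 X@[7]: -1[6]-1 -2[5]-1 -3[4]+1*
p6 O@[4]: -1[3]-1* -2[2]-1 -3[1]-1
p7 X@[3]: -1[2]-1 -2[1]-1 -3[0]+1*
p8 O@[0] terminal -1; root [15] d15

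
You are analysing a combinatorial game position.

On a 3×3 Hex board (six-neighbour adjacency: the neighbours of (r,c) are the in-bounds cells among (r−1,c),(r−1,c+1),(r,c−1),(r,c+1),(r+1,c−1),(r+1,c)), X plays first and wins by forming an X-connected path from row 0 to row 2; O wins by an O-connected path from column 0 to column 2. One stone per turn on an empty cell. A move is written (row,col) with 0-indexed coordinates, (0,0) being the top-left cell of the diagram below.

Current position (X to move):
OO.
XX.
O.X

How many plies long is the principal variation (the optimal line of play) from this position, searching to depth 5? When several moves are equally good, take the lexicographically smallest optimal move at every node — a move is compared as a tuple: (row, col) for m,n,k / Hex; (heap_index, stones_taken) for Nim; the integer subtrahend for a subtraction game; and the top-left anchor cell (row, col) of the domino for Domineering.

[OO./XX./O.X] X move#1: (0,2):+1/OOX/XX./O.X*, (1,2):-1/OO./XXX/O.X, (2,1):-1/OO./XX./OXX
[OOX/XX./O.X] O move#2: (1,2):-1/OOX/XXO/O.X*, (2,1):-1/OOX/XX./OOX
[OOX/XXO/O.X] X move#3: (2,1):+1/OOX/XXO/OXX*
[OOX/XXO/OXX] end (terminal -1, O#4); searched OO./XX./O.X to 5

PV length from [OO./XX./O.X]: 3 plies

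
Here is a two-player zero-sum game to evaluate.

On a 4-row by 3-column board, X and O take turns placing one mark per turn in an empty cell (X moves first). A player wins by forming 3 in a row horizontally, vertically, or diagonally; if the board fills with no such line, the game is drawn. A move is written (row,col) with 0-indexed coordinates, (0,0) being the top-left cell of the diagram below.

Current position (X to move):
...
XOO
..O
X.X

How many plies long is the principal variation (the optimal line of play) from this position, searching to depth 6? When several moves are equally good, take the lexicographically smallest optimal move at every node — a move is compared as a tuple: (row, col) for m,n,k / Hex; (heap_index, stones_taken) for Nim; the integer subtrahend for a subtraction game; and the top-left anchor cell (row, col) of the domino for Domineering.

PV length from [.../XOO/..O/X.X]: 1 ply

ply 1, X at .../XOO/..O/X.X | (0,0)=-1→X../XOO/..O/X.X; (0,1)=-1→.X./XOO/..O/X.X; (0,2)=-1→..X/XOO/..O/X.X; (2,0)=+1→.../XOO/X.O/X.X*; (2,1)=+1→.../XOO/.XO/X.X; (3,1)=+1→.../XOO/..O/XXX
ply 2: .../XOO/X.O/X.X is terminal -1 (O); from .../XOO/..O/X.X depth 6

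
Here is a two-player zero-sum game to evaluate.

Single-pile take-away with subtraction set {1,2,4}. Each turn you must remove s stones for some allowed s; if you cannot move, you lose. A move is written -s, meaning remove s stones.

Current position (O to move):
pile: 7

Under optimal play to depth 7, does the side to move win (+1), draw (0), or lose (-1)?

value(7, O) = +1

p1 O@[7]: -1[6]+1* -2[5]-1 -4[3]+1
p2 X@[6]: -1[5]-1* -2[4]-1 -4[2]-1
p3 O@[5]: -1[4]-1 -2[3]+1* -4[1]-1
p4 X@[3]: -1[2]-1* -2[1]-1
p5 O@[2]: -1[1]-1 -2[0]+1*
p6 X@[0] terminal -1; root [7] d7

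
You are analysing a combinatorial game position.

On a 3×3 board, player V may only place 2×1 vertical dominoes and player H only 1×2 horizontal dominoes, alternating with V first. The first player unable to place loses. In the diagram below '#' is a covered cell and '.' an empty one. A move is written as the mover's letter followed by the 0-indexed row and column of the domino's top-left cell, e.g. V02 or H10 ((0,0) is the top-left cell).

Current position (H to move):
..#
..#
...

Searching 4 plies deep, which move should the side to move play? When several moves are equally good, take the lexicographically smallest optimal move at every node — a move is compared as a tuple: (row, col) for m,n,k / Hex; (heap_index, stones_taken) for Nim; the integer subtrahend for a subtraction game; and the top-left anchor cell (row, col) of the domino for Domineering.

[..#/..#/...] H move#1: H00:-1/###/..#/..., H10:+1/..#/###/...*, H20:-1/..#/..#/##., H21:-1/..#/..#/.##
[..#/###/...] end (terminal -1, V#2); searched ..#/..#/... to 4

H's best at [..#/..#/...]: H10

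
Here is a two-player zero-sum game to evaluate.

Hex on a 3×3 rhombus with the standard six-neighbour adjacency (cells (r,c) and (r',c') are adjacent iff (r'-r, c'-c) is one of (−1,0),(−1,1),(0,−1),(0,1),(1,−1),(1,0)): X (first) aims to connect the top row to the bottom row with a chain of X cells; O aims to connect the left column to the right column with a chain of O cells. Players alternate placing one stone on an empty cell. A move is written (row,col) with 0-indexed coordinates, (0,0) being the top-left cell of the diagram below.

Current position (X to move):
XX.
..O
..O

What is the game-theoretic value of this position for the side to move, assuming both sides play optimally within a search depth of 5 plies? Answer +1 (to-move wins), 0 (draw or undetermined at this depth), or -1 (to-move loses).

value(XX./..O/..O, X) = +1

ply 1, X at XX./..O/..O | (0,2)=-1→XXX/..O/..O; (1,0)=-1→XX./X.O/..O; (1,1)=+1→XX./.XO/..O*; (2,0)=+1→XX./..O/X.O; (2,1)=-1→XX./..O/.XO
ply 2, O at XX./.XO/..O | (0,2)=-1→XXO/.XO/..O*; (1,0)=-1→XX./OXO/..O; (2,0)=-1→XX./.XO/O.O; (2,1)=-1→XX./.XO/.OO
ply 3, X at XXO/.XO/..O | (1,0)=+1→XXO/XXO/..O*; (2,0)=+1→XXO/.XO/X.O; (2,1)=+1→XXO/.XO/.XO
ply 4, O at XXO/XXO/..O | (2,0)=-1→XXO/XXO/O.O*; (2,1)=-1→XXO/XXO/.OO
ply 5, X at XXO/XXO/O.O | (2,1)=+1→XXO/XXO/OXO*
ply 6: XXO/XXO/OXO is terminal -1 (O); from XX./..O/..O depth 5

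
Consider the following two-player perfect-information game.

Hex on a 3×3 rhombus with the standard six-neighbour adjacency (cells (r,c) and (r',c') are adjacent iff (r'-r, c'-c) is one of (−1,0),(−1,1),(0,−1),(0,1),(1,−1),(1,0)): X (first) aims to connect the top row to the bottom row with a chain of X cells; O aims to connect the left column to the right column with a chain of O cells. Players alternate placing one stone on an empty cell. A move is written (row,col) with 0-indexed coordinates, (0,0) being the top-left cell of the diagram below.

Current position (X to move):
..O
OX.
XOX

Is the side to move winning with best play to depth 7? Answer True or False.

ply 1, X at ..O/OX./XOX | (0,0)=-1→X.O/OX./XOX; (0,1)=+1→.XO/OX./XOX*; (1,2)=-1→..O/OXX/XOX
ply 2: .XO/OX./XOX is terminal -1 (O); from ..O/OX./XOX depth 7

X winning at [..O/OX./XOX]: True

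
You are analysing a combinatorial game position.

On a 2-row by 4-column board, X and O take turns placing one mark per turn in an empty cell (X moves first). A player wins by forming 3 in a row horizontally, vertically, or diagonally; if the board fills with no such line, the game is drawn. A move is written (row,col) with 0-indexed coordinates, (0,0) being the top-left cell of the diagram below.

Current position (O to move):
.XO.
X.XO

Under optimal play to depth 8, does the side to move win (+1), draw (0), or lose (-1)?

[.XO./X.XO] O move#1: (0,0):-1/OXO./X.XO, (0,3):-1/.XOO/X.XO, (1,1):+0/.XO./XOXO*
[.XO./XOXO] X move#2: (0,0):+0/XXO./XOXO*, (0,3):+0/.XOX/XOXO
[XXO./XOXO] O move#3: (0,3):+0/XXOO/XOXO*
[XXOO/XOXO] end (terminal +0, X#4); searched .XO./X.XO to 8

value(.XO./X.XO, O) = 0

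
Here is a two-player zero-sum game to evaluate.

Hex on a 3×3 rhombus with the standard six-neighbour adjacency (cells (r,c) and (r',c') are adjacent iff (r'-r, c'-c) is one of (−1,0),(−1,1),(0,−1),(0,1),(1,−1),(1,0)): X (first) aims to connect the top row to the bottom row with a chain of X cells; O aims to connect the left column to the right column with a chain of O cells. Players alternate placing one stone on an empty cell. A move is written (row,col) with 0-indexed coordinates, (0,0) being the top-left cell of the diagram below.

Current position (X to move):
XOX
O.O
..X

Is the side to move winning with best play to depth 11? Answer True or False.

p1 X@[XOX/O.O/..X]: (1,1)[XOX/OXO/..X]+1* (2,0)[XOX/O.O/X.X]-1 (2,1)[XOX/O.O/.XX]-1
p2 O@[XOX/OXO/..X]: (2,0)[XOX/OXO/O.X]-1* (2,1)[XOX/OXO/.OX]-1
p3 X@[XOX/OXO/O.X]: (2,1)[XOX/OXO/OXX]+1*
p4 O@[XOX/OXO/OXX] terminal -1; root [XOX/O.O/..X] d11

X winning at [XOX/O.O/..X]: True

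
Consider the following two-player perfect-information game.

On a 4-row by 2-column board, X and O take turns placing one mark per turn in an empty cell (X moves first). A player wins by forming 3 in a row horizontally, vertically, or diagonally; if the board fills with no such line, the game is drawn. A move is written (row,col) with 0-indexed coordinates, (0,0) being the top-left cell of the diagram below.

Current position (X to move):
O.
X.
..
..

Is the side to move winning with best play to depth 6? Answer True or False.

[O./X./../..] X move#1: (0,1):+0/OX/X./../..*, (1,1):+0/O./XX/../.., (2,0):+0/O./X./X./.., (2,1):+0/O./X./.X/.., (3,0):+0/O./X./../X., (3,1):+0/O./X./../.X
[OX/X./../..] O move#2: (1,1):+0/OX/XO/../..*, (2,0):+0/OX/X./O./.., (2,1):+0/OX/X./.O/.., (3,0):+0/OX/X./../O., (3,1):+0/OX/X./../.O
[OX/XO/../..] X move#3: (2,0):+0/OX/XO/X./..*, (2,1):+0/OX/XO/.X/.., (3,0):+0/OX/XO/../X., (3,1):+0/OX/XO/../.X
[OX/XO/X./..] O move#4: (2,1):-1/OX/XO/XO/.., (3,0):+0/OX/XO/X./O.*, (3,1):-1/OX/XO/X./.O
[OX/XO/X./O.] X move#5: (2,1):+0/OX/XO/XX/O.*, (3,1):+0/OX/XO/X./OX
[OX/XO/XX/O.] O move#6: (3,1):+0/OX/XO/XX/OO*
[OX/XO/XX/OO] end (terminal +0, X#7); searched O./X./../.. to 6

X winning at [O./X./../..]: False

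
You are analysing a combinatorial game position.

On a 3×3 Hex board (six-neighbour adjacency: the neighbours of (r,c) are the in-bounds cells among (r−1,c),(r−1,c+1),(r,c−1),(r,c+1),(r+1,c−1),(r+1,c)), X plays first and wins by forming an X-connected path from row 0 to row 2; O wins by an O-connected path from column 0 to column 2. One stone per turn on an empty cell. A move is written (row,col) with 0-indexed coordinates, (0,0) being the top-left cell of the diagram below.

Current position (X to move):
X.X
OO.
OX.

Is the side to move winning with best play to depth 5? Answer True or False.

X winning at [X.X/OO./OX.]: True

ply 1, X at X.X/OO./OX. | (0,1)=-1→XXX/OO./OX.; (1,2)=+1→X.X/OOX/OX.*; (2,2)=-1→X.X/OO./OXX
ply 2: X.X/OOX/OX. is terminal -1 (O); from X.X/OO./OX. depth 5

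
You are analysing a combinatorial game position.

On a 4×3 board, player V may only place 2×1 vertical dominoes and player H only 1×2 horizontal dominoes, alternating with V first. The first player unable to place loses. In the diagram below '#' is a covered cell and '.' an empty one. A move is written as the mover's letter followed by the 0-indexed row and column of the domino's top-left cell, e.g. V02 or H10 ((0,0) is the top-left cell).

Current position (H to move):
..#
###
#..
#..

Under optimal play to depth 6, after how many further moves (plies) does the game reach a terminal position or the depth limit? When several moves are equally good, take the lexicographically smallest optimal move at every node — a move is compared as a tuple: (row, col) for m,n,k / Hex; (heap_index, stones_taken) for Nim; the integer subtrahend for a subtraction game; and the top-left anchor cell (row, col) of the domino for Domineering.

PV length from [..#/###/#../#..]: 1 ply

ply 1, H at ..#/###/#../#.. | H00=-1→###/###/#../#..; H21=+1→..#/###/###/#..*; H31=+1→..#/###/#../###
ply 2: ..#/###/###/#.. is terminal -1 (V); from ..#/###/#../#.. depth 6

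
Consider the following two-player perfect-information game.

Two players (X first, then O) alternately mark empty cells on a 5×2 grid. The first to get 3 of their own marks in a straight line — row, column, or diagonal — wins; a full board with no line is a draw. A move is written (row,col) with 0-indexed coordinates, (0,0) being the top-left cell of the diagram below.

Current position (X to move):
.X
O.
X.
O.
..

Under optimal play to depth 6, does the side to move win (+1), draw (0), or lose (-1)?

value(.X/O./X./O./.., X) = 0

[.X/O./X./O./..] X move#1: (0,0):+0/XX/O./X./O./..*, (1,1):+0/.X/OX/X./O./.., (2,1):+0/.X/O./XX/O./.., (3,1):+0/.X/O./X./OX/.., (4,0):+0/.X/O./X./O./X., (4,1):+0/.X/O./X./O./.X
[XX/O./X./O./..] O move#2: (1,1):+0/XX/OO/X./O./..*, (2,1):+0/XX/O./XO/O./.., (3,1):+0/XX/O./X./OO/.., (4,0):+0/XX/O./X./O./O., (4,1):+0/XX/O./X./O./.O
[XX/OO/X./O./..] X move#3: (2,1):+0/XX/OO/XX/O./..*, (3,1):+0/XX/OO/X./OX/.., (4,0):+0/XX/OO/X./O./X., (4,1):+0/XX/OO/X./O./.X
[XX/OO/XX/O./..] O move#4: (3,1):+0/XX/OO/XX/OO/..*, (4,0):+0/XX/OO/XX/O./O., (4,1):+0/XX/OO/XX/O./.O
[XX/OO/XX/OO/..] X move#5: (4,0):+0/XX/OO/XX/OO/X.*, (4,1):+0/XX/OO/XX/OO/.X
[XX/OO/XX/OO/X.] O move#6: (4,1):+0/XX/OO/XX/OO/XO*
[XX/OO/XX/OO/XO] end (terminal +0, X#7); searched .X/O./X./O./.. to 6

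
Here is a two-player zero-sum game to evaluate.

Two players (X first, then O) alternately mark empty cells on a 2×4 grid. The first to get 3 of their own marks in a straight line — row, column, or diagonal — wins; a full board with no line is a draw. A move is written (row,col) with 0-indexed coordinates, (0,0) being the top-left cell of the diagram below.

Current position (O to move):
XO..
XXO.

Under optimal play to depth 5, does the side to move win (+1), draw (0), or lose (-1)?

value(XO../XXO., O) = 0

ply 1, O at XO../XXO. | (0,2)=+0→XOO./XXO.*; (0,3)=+0→XO.O/XXO.; (1,3)=+0→XO../XXOO
ply 2, X at XOO./XXO. | (0,3)=+0→XOOX/XXO.*; (1,3)=-1→XOO./XXOX
ply 3, O at XOOX/XXO. | (1,3)=+0→XOOX/XXOO*
ply 4: XOOX/XXOO is terminal +0 (X); from XO../XXO. depth 5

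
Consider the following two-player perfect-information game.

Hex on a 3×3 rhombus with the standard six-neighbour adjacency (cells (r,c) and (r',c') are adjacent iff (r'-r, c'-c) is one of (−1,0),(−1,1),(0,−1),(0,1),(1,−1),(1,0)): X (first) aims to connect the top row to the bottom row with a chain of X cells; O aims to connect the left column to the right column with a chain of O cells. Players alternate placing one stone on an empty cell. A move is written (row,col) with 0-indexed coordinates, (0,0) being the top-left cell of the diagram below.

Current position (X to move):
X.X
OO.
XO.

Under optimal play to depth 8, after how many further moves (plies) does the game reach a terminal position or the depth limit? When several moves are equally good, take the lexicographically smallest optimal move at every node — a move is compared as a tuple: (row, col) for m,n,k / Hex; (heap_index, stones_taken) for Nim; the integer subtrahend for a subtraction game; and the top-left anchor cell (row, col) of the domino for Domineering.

p1 X@[X.X/OO./XO.]: (0,1)[XXX/OO./XO.]-1* (1,2)[X.X/OOX/XO.]-1 (2,2)[X.X/OO./XOX]-1
p2 O@[XXX/OO./XO.]: (1,2)[XXX/OOO/XO.]+1* (2,2)[XXX/OO./XOO]+1
p3 X@[XXX/OOO/XO.] terminal -1; root [X.X/OO./XO.] d8

PV length from [X.X/OO./XO.]: 2 plies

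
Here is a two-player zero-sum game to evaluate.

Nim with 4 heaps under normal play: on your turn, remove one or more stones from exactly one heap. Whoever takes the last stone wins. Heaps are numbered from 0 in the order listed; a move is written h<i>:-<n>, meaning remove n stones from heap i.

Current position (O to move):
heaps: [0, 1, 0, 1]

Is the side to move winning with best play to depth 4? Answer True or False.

O winning at [(0,1,0,1)]: False

p1 O@[(0,1,0,1)]: h1:-1[(0,0,0,1)]-1* h3:-1[(0,1,0,0)]-1
p2 X@[(0,0,0,1)]: h3:-1[(0,0,0,0)]+1*
p3 O@[(0,0,0,0)] terminal -1; root [(0,1,0,1)] d4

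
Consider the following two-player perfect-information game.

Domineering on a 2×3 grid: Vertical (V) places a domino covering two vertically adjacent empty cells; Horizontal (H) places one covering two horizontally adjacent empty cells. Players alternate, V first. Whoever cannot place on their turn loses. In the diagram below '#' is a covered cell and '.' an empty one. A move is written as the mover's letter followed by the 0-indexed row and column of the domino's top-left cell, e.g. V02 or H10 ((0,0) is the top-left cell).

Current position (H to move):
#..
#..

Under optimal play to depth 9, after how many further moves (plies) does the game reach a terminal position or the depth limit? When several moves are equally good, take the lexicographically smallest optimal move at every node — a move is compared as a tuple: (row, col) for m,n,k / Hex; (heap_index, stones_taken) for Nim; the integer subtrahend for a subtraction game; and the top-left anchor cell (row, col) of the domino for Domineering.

PV length from [#../#..]: 1 ply

p1 H@[#../#..]: H01[###/#..]+1* H11[#../###]+1
p2 V@[###/#..] terminal -1; root [#../#..] d9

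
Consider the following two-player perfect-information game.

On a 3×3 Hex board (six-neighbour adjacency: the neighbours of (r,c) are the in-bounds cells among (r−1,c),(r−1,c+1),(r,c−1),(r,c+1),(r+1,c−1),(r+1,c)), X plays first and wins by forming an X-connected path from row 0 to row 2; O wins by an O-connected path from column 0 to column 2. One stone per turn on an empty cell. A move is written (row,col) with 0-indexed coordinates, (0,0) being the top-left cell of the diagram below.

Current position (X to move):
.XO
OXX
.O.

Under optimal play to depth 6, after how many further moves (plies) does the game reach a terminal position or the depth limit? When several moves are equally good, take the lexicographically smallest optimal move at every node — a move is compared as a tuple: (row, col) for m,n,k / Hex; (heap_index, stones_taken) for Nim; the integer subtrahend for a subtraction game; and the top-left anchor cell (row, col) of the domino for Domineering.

PV length from [.XO/OXX/.O.]: 3 plies

ply 1, X at .XO/OXX/.O. | (0,0)=+1→XXO/OXX/.O.*; (2,0)=+1→.XO/OXX/XO.; (2,2)=+1→.XO/OXX/.OX
ply 2, O at XXO/OXX/.O. | (2,0)=-1→XXO/OXX/OO.*; (2,2)=-1→XXO/OXX/.OO
ply 3, X at XXO/OXX/OO. | (2,2)=+1→XXO/OXX/OOX*
ply 4: XXO/OXX/OOX is terminal -1 (O); from .XO/OXX/.O. depth 6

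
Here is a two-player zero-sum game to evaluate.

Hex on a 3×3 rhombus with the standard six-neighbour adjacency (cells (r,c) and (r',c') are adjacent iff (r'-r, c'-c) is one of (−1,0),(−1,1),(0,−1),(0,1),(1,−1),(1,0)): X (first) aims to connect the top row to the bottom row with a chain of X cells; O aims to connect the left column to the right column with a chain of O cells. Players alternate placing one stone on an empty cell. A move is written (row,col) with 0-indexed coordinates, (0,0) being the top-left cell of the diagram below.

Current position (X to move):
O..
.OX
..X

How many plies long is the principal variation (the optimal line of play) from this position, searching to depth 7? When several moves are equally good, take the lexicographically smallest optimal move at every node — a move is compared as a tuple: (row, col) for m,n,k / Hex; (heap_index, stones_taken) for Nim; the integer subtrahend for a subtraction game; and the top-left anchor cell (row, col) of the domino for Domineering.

[O../.OX/..X] X move#1: (0,1):-1/OX./.OX/..X, (0,2):+1/O.X/.OX/..X*, (1,0):-1/O../XOX/..X, (2,0):-1/O../.OX/X.X, (2,1):-1/O../.OX/.XX
[O.X/.OX/..X] end (terminal -1, O#2); searched O../.OX/..X to 7

PV length from [O../.OX/..X]: 1 ply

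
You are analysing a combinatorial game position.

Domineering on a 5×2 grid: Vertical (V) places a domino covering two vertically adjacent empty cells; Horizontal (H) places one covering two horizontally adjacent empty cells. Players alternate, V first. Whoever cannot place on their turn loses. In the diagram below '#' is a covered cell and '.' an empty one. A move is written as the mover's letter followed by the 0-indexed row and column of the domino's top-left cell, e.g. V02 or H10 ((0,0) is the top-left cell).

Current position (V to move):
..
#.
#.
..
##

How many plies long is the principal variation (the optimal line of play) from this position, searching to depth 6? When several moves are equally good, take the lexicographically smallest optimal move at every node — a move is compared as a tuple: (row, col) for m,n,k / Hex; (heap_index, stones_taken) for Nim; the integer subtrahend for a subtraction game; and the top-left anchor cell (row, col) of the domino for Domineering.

PV length from [../#./#./../##]: 2 plies

ply 1, V at ../#./#./../## | V01=-1→.#/##/#./../##*; V11=-1→../##/##/../##; V21=-1→../#./##/.#/##
ply 2, H at .#/##/#./../## | H30=+1→.#/##/#./##/##*
ply 3: .#/##/#./##/## is terminal -1 (V); from ../#./#./../## depth 6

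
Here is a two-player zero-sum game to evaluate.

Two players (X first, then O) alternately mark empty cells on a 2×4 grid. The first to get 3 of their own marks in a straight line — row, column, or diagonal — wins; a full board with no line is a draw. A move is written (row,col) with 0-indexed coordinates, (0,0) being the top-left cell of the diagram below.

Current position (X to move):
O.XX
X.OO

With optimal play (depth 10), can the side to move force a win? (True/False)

[O.XX/X.OO] X move#1: (0,1):+1/OXXX/X.OO*, (1,1):+0/O.XX/XXOO
[OXXX/X.OO] end (terminal -1, O#2); searched O.XX/X.OO to 10

X winning at [O.XX/X.OO]: True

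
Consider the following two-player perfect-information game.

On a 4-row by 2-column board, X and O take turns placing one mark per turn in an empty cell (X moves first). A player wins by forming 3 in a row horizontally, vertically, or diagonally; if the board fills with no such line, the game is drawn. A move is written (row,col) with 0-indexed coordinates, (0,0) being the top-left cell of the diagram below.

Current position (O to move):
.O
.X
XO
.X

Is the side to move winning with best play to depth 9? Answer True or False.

p1 O@[.O/.X/XO/.X]: (0,0)[OO/.X/XO/.X]+0* (1,0)[.O/OX/XO/.X]+0 (3,0)[.O/.X/XO/OX]+0
p2 X@[OO/.X/XO/.X]: (1,0)[OO/XX/XO/.X]+0* (3,0)[OO/.X/XO/XX]+0
p3 O@[OO/XX/XO/.X]: (3,0)[OO/XX/XO/OX]+0*
p4 X@[OO/XX/XO/OX] terminal +0; root [.O/.X/XO/.X] d9

O winning at [.O/.X/XO/.X]: False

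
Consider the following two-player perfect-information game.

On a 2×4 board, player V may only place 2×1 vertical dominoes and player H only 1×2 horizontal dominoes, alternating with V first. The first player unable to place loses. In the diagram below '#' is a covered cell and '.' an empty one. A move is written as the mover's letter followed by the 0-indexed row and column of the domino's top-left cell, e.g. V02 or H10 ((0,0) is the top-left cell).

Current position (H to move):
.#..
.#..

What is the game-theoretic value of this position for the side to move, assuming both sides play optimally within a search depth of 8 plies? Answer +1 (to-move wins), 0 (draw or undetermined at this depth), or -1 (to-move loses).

value(.#../.#.., H) = +1

ply 1, H at .#../.#.. | H02=+1→.###/.#..*; H12=+1→.#../.###
ply 2, V at .###/.#.. | V00=-1→####/##..*
ply 3, H at ####/##.. | H12=+1→####/####*
ply 4: ####/#### is terminal -1 (V); from .#../.#.. depth 8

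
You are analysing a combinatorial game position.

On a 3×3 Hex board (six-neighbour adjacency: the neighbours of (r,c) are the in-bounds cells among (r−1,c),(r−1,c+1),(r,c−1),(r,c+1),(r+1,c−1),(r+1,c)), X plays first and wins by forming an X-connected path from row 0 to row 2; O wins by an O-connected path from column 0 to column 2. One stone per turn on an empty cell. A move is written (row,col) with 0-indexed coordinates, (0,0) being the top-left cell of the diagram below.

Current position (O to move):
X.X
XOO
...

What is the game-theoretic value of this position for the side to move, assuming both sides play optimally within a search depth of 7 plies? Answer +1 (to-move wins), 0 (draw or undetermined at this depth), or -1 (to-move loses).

value(X.X/XOO/..., O) = +1

[X.X/XOO/...] O move#1: (0,1):-1/XOX/XOO/..., (2,0):+1/X.X/XOO/O..*, (2,1):-1/X.X/XOO/.O., (2,2):-1/X.X/XOO/..O
[X.X/XOO/O..] end (terminal -1, X#2); searched X.X/XOO/... to 7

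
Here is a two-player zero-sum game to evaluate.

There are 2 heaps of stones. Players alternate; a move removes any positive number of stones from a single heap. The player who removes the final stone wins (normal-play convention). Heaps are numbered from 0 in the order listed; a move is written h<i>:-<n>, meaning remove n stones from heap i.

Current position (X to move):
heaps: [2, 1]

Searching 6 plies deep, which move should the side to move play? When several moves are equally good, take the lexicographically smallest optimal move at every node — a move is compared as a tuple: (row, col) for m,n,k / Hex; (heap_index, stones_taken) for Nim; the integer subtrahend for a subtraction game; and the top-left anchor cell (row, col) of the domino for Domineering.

[(2,1)] X move#1: h0:-1:+1/(1,1)*, h0:-2:-1/(0,1), h1:-1:-1/(2,0)
[(1,1)] O move#2: h0:-1:-1/(0,1)*, h1:-1:-1/(1,0)
[(0,1)] X move#3: h1:-1:+1/(0,0)*
[(0,0)] end (terminal -1, O#4); searched (2,1) to 6

X's best at [(2,1)]: h0:-1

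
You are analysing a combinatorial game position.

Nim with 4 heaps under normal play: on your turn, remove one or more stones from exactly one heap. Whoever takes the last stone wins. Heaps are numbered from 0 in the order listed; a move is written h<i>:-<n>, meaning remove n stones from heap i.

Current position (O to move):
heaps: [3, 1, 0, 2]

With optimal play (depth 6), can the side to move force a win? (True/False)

[(3,1,0,2)] O move#1: h0:-1:-1/(2,1,0,2)*, h0:-2:-1/(1,1,0,2), h0:-3:-1/(0,1,0,2), h1:-1:-1/(3,0,0,2), h3:-1:-1/(3,1,0,1), h3:-2:-1/(3,1,0,0)
[(2,1,0,2)] X move#2: h0:-1:-1/(1,1,0,2), h0:-2:-1/(0,1,0,2), h1:-1:+1/(2,0,0,2)*, h3:-1:-1/(2,1,0,1), h3:-2:-1/(2,1,0,0)
[(2,0,0,2)] O move#3: h0:-1:-1/(1,0,0,2)*, h0:-2:-1/(0,0,0,2), h3:-1:-1/(2,0,0,1), h3:-2:-1/(2,0,0,0)
[(1,0,0,2)] X move#4: h0:-1:-1/(0,0,0,2), h3:-1:+1/(1,0,0,1)*, h3:-2:-1/(1,0,0,0)
[(1,0,0,1)] O move#5: h0:-1:-1/(0,0,0,1)*, h3:-1:-1/(1,0,0,0)
[(0,0,0,1)] X move#6: h3:-1:+1/(0,0,0,0)*
[(0,0,0,0)] end (terminal -1, O#7); searched (3,1,0,2) to 6

O winning at [(3,1,0,2)]: False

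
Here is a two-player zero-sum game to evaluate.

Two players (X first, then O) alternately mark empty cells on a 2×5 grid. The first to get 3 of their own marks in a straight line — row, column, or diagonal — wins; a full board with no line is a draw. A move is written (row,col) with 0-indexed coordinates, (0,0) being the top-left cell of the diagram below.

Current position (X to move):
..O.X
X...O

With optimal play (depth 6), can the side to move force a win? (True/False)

p1 X@[..O.X/X...O]: (0,0)[X.O.X/X...O]+0* (0,1)[.XO.X/X...O]+0 (0,3)[..OXX/X...O]+0 (1,1)[..O.X/XX..O]-1 (1,2)[..O.X/X.X.O]+0 (1,3)[..O.X/X..XO]-1
p2 O@[X.O.X/X...O]: (0,1)[XOO.X/X...O]+0* (0,3)[X.OOX/X...O]+0 (1,1)[X.O.X/XO..O]+0 (1,2)[X.O.X/X.O.O]+0 (1,3)[X.O.X/X..OO]+0
p3 X@[XOO.X/X...O]: (0,3)[XOOXX/X...O]+0* (1,1)[XOO.X/XX..O]-1 (1,2)[XOO.X/X.X.O]-1 (1,3)[XOO.X/X..XO]-1
p4 O@[XOOXX/X...O]: (1,1)[XOOXX/XO..O]+0* (1,2)[XOOXX/X.O.O]+0 (1,3)[XOOXX/X..OO]+0
p5 X@[XOOXX/XO..O]: (1,2)[XOOXX/XOX.O]+0* (1,3)[XOOXX/XO.XO]+0
p6 O@[XOOXX/XOX.O]: (1,3)[XOOXX/XOXOO]+0*
p7 X@[XOOXX/XOXOO] terminal +0; root [..O.X/X...O] d6

X winning at [..O.X/X...O]: False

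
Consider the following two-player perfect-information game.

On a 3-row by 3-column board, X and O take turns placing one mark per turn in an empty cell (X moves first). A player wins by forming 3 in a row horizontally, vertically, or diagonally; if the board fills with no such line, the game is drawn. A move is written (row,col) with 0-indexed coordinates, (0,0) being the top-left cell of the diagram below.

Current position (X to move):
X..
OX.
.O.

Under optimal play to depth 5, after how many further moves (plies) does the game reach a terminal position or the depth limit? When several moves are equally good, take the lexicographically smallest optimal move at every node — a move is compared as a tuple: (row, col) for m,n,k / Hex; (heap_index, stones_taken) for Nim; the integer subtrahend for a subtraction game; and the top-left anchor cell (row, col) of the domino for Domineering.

PV length from [X../OX./.O.]: 3 plies

[X../OX./.O.] X move#1: (0,1):+1/XX./OX./.O.*, (0,2):+1/X.X/OX./.O., (1,2):+0/X../OXX/.O., (2,0):+1/X../OX./XO., (2,2):+1/X../OX./.OX
[XX./OX./.O.] O move#2: (0,2):-1/XXO/OX./.O.*, (1,2):-1/XX./OXO/.O., (2,0):-1/XX./OX./OO., (2,2):-1/XX./OX./.OO
[XXO/OX./.O.] X move#3: (1,2):+0/XXO/OXX/.O., (2,0):+0/XXO/OX./XO., (2,2):+1/XXO/OX./.OX*
[XXO/OX./.OX] end (terminal -1, O#4); searched X../OX./.O. to 5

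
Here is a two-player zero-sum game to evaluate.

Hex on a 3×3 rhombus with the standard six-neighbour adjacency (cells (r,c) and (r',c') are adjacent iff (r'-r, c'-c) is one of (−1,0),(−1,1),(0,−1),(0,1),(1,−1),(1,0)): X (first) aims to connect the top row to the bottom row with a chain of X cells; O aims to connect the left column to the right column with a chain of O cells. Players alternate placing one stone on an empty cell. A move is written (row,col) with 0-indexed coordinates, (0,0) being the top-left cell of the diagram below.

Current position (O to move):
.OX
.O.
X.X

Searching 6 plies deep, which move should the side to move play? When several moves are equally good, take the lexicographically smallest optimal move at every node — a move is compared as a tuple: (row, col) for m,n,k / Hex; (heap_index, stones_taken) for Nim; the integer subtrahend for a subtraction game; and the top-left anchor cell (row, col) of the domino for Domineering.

O's best at [.OX/.O./X.X]: (1,2)

[.OX/.O./X.X] O move#1: (0,0):-1/OOX/.O./X.X, (1,0):-1/.OX/OO./X.X, (1,2):+1/.OX/.OO/X.X*, (2,1):-1/.OX/.O./XOX
[.OX/.OO/X.X] X move#2: (0,0):-1/XOX/.OO/X.X*, (1,0):-1/.OX/XOO/X.X, (2,1):-1/.OX/.OO/XXX
[XOX/.OO/X.X] O move#3: (1,0):+1/XOX/OOO/X.X*, (2,1):-1/XOX/.OO/XOX
[XOX/OOO/X.X] end (terminal -1, X#4); searched .OX/.O./X.X to 6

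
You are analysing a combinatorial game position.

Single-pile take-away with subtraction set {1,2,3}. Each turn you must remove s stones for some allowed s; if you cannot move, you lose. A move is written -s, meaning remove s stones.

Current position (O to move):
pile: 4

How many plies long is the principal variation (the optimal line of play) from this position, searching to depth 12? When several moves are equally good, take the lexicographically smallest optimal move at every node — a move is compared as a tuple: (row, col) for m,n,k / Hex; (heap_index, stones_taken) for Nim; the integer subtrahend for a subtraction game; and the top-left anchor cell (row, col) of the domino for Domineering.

[4] O move#1: -1:-1/3*, -2:-1/2, -3:-1/1
[3] X move#2: -1:-1/2, -2:-1/1, -3:+1/0*
[0] end (terminal -1, O#3); searched 4 to 12

PV length from [4]: 2 plies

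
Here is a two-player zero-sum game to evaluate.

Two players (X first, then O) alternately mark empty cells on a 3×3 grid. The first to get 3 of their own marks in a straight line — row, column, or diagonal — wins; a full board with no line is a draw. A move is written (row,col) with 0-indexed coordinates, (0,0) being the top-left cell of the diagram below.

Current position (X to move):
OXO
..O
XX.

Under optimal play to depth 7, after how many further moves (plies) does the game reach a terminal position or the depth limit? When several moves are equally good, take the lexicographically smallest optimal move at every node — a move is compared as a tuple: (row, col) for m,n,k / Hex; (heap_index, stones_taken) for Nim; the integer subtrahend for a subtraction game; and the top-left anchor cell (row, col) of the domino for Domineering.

PV length from [OXO/..O/XX.]: 1 ply

[OXO/..O/XX.] X move#1: (1,0):-1/OXO/X.O/XX., (1,1):+1/OXO/.XO/XX.*, (2,2):+1/OXO/..O/XXX
[OXO/.XO/XX.] end (terminal -1, O#2); searched OXO/..O/XX. to 7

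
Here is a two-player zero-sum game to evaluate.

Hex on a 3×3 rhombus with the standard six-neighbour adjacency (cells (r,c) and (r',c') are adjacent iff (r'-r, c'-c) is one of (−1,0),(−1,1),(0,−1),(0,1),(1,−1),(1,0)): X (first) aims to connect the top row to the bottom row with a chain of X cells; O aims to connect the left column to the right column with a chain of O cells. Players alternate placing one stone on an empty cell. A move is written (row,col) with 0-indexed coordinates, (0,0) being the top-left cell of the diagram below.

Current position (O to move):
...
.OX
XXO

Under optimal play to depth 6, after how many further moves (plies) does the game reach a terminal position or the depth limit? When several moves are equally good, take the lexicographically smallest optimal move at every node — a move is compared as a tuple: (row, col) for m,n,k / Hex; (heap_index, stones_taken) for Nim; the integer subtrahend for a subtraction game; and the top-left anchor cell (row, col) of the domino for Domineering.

[.../.OX/XXO] O move#1: (0,0):-1/O../.OX/XXO*, (0,1):-1/.O./.OX/XXO, (0,2):-1/..O/.OX/XXO, (1,0):-1/.../OOX/XXO
[O../.OX/XXO] X move#2: (0,1):+1/OX./.OX/XXO*, (0,2):+1/O.X/.OX/XXO, (1,0):+1/O../XOX/XXO
[OX./.OX/XXO] O move#3: (0,2):-1/OXO/.OX/XXO*, (1,0):-1/OX./OOX/XXO
[OXO/.OX/XXO] X move#4: (1,0):+1/OXO/XOX/XXO*
[OXO/XOX/XXO] end (terminal -1, O#5); searched .../.OX/XXO to 6

PV length from [.../.OX/XXO]: 4 plies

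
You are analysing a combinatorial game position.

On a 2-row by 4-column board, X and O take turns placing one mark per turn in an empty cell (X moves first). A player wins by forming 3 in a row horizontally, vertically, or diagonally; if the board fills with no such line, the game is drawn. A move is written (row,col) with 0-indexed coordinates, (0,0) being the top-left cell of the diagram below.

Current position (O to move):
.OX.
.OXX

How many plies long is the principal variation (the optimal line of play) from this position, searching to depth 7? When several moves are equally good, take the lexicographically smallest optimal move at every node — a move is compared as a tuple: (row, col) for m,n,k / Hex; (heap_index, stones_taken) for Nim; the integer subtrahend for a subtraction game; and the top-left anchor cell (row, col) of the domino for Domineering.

ply 1, O at .OX./.OXX | (0,0)=+0→OOX./.OXX*; (0,3)=+0→.OXO/.OXX; (1,0)=+0→.OX./OOXX
ply 2, X at OOX./.OXX | (0,3)=+0→OOXX/.OXX*; (1,0)=+0→OOX./XOXX
ply 3, O at OOXX/.OXX | (1,0)=+0→OOXX/OOXX*
ply 4: OOXX/OOXX is terminal +0 (X); from .OX./.OXX depth 7

PV length from [.OX./.OXX]: 3 plies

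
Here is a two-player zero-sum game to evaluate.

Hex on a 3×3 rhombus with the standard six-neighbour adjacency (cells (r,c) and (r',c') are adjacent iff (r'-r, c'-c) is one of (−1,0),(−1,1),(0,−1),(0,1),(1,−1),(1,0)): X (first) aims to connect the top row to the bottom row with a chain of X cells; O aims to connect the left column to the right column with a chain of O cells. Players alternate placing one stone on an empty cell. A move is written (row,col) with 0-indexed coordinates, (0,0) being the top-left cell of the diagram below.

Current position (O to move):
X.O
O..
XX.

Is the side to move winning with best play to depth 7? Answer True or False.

[X.O/O../XX.] O move#1: (0,1):+1/XOO/O../XX.*, (1,1):+1/X.O/OO./XX., (1,2):+1/X.O/O.O/XX., (2,2):+1/X.O/O../XXO
[XOO/O../XX.] end (terminal -1, X#2); searched X.O/O../XX. to 7

O winning at [X.O/O../XX.]: True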